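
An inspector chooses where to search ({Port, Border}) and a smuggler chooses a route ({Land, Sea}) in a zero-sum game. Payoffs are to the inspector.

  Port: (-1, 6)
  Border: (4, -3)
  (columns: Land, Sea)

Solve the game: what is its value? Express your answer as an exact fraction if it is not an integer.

Row minima: Port → -1, Border → -3; maximin = -1.
Column maxima: Land → 4, Sea → 6; minimax = 4.
-1 ≠ 4, so there is no saddle point; optimal play is mixed.
Let the inspector play Port with probability p. Expected payoff against Land: (-1)p + 4(1−p) = −5p + 4; against Sea: 6p + (-3)(1−p) = 9p − 3.
Setting these equal: −5p + 4 = 9p − 3 ⇒ −14p = -7 ⇒ p = 1/2, and the value is (-5)·(1/2) + 4 = 3/2.
For the smuggler: with q = P(Land), equating Port's and Border's payoffs gives −7q + 6 = 7q − 3 ⇒ q = 9/14.

3/2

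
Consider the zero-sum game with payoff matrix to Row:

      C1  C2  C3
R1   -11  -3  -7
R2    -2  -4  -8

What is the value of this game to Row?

Row minima: R1 → -11, R2 → -8; maximin = -8.
Column maxima: C1 → -2, C2 → -3, C3 → -7; minimax = -7.
-8 ≠ -7, so there is no saddle point; optimal play is mixed.
C2 is strictly dominated by C3 (it gives Row strictly more in every row), so Column never plays it.
On the remaining 2×2 (R1, R2 vs C1, C3):
Let Row play R1 with probability p. Expected payoff against C1: (-11)p + (-2)(1−p) = −9p − 2; against C3: (-7)p + (-8)(1−p) = p − 8.
Setting these equal: −9p − 2 = p − 8 ⇒ −10p = -6 ⇒ p = 3/5, and the value is (-9)·(3/5) − 2 = -37/5.
For Column: with q = P(C1), equating R1's and R2's payoffs gives −4q − 7 = 6q − 8 ⇒ q = 1/10.

-37/5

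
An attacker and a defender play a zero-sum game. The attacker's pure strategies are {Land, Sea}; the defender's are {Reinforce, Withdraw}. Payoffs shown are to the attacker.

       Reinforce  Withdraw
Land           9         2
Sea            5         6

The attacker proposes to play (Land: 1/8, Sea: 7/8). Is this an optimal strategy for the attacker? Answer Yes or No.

Against Reinforce this mix gives (1/8)·9 + (7/8)·5 = 11/2.
Against Withdraw this mix gives (1/8)·2 + (7/8)·6 = 11/2.
All of the defender's active replies (Reinforce, Withdraw) yield 11/2, and no column does worse for the attacker. The mix makes the defender indifferent and guarantees 11/2, so it is optimal.

Yes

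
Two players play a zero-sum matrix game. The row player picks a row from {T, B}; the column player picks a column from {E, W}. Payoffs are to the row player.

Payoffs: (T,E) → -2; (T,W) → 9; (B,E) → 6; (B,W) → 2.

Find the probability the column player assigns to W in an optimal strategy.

8/15

Row minima: T → -2, B → 2; maximin = 2.
Column maxima: E → 6, W → 9; minimax = 6.
2 ≠ 6, so there is no saddle point; optimal play is mixed.
Let the row player play T with probability p. Expected payoff against E: (-2)p + 6(1−p) = −8p + 6; against W: 9p + 2(1−p) = 7p + 2.
Setting these equal: −8p + 6 = 7p + 2 ⇒ −15p = -4 ⇒ p = 4/15, and the value is (-8)·(4/15) + 6 = 58/15.
For the column player: with q = P(E), equating T's and B's payoffs gives −11q + 9 = 4q + 2 ⇒ q = 7/15.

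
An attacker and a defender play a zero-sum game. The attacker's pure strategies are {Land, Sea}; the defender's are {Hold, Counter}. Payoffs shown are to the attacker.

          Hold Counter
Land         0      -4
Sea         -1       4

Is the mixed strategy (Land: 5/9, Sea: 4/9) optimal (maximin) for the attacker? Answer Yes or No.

Yes

Against Hold this mix gives (5/9)·0 + (4/9)·(-1) = -4/9.
Against Counter this mix gives (5/9)·(-4) + (4/9)·4 = -4/9.
All of the defender's active replies (Hold, Counter) yield -4/9, and no column does worse for the attacker. The mix makes the defender indifferent and guarantees -4/9, so it is optimal.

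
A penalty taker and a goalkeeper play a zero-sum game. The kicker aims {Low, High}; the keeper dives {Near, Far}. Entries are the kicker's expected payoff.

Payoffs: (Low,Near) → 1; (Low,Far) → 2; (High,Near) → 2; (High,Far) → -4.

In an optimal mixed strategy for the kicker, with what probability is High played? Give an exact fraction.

Row minima: Low → 1, High → -4; maximin = 1.
Column maxima: Near → 2, Far → 2; minimax = 2.
1 ≠ 2, so there is no saddle point; optimal play is mixed.
Let the kicker play Low with probability p. Expected payoff against Near: 1p + 2(1−p) = −p + 2; against Far: 2p + (-4)(1−p) = 6p − 4.
Setting these equal: −p + 2 = 6p − 4 ⇒ −7p = -6 ⇒ p = 6/7, and the value is (-1)·(6/7) + 2 = 8/7.
For the keeper: with q = P(Near), equating Low's and High's payoffs gives −q + 2 = 6q − 4 ⇒ q = 6/7.

1/7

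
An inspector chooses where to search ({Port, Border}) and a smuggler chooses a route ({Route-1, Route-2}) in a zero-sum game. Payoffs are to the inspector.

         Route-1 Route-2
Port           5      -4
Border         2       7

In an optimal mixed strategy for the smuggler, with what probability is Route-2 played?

3/14

Row minima: Port → -4, Border → 2; maximin = 2.
Column maxima: Route-1 → 5, Route-2 → 7; minimax = 5.
2 ≠ 5, so there is no saddle point; optimal play is mixed.
Let the inspector play Port with probability p. Expected payoff against Route-1: 5p + 2(1−p) = 3p + 2; against Route-2: (-4)p + 7(1−p) = −11p + 7.
Setting these equal: 3p + 2 = −11p + 7 ⇒ 14p = 5 ⇒ p = 5/14, and the value is (3)·(5/14) + 2 = 43/14.
For the smuggler: with q = P(Route-1), equating Port's and Border's payoffs gives 9q − 4 = −5q + 7 ⇒ q = 11/14.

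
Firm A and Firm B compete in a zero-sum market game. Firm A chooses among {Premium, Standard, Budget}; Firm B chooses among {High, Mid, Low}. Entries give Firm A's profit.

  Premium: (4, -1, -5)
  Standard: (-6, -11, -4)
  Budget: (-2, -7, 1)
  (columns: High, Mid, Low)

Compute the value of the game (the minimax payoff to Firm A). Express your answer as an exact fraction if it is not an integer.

-3

Row minima: Premium → -5, Standard → -11, Budget → -7; maximin = -5.
Column maxima: High → 4, Mid → -1, Low → 1; minimax = -1.
-5 ≠ -1, so there is no saddle point; optimal play is mixed.
Standard is strictly dominated by Budget, so Firm A never plays it.
High is strictly dominated by Mid (it gives Firm A strictly more in every row), so Firm B never plays it.
On the remaining 2×2 (Premium, Budget vs Mid, Low):
Let Firm A play Premium with probability p. Expected payoff against Mid: (-1)p + (-7)(1−p) = 6p − 7; against Low: (-5)p + 1(1−p) = −6p + 1.
Setting these equal: 6p − 7 = −6p + 1 ⇒ 12p = 8 ⇒ p = 2/3, and the value is (6)·(2/3) − 7 = -3.
For Firm B: with q = P(Mid), equating Premium's and Budget's payoffs gives 4q − 5 = −8q + 1 ⇒ q = 1/2.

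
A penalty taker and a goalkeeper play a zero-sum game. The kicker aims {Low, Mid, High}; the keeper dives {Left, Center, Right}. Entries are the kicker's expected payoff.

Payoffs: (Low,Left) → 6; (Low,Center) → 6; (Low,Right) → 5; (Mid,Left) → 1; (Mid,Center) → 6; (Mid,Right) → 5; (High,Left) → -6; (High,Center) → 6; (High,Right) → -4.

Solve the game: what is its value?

Row minima: Low → 5, Mid → 1, High → -6; maximin = 5.
Column maxima: Left → 6, Center → 6, Right → 5; minimax = 5.
Since maximin = minimax = 5, there is a saddle point and the value is 5.

5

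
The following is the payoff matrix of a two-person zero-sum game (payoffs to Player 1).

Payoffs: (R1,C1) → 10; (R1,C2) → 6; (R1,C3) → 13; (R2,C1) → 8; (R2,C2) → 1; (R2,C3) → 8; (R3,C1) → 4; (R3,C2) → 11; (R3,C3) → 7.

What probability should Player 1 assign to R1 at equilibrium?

7/11

Row minima: R1 → 6, R2 → 1, R3 → 4; maximin = 6.
Column maxima: C1 → 10, C2 → 11, C3 → 13; minimax = 10.
6 ≠ 10, so there is no saddle point; optimal play is mixed.
R2 is strictly dominated by R1, so Player 1 never plays it.
With R2 eliminated, C3 is strictly dominated by C1 (it gives Player 1 strictly more in every remaining row), so Player 2 never plays it.
On the remaining 2×2 (R1, R3 vs C1, C2):
Let Player 1 play R1 with probability p. Expected payoff against C1: 10p + 4(1−p) = 6p + 4; against C2: 6p + 11(1−p) = −5p + 11.
Setting these equal: 6p + 4 = −5p + 11 ⇒ 11p = 7 ⇒ p = 7/11, and the value is (6)·(7/11) + 4 = 86/11.
For Player 2: with q = P(C1), equating R1's and R3's payoffs gives 4q + 6 = −7q + 11 ⇒ q = 5/11.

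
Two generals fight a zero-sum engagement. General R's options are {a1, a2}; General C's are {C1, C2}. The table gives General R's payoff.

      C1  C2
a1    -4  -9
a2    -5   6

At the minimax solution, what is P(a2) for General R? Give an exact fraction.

Row minima: a1 → -9, a2 → -5; maximin = -5.
Column maxima: C1 → -4, C2 → 6; minimax = -4.
-5 ≠ -4, so there is no saddle point; optimal play is mixed.
Let General R play a1 with probability p. Expected payoff against C1: (-4)p + (-5)(1−p) = p − 5; against C2: (-9)p + 6(1−p) = −15p + 6.
Setting these equal: p − 5 = −15p + 6 ⇒ 16p = 11 ⇒ p = 11/16, and the value is (1)·(11/16) − 5 = -69/16.
For General C: with q = P(C1), equating a1's and a2's payoffs gives 5q − 9 = −11q + 6 ⇒ q = 15/16.

5/16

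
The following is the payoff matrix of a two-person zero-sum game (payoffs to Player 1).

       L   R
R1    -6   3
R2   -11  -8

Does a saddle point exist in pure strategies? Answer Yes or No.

Row minima: R1 → -6, R2 → -11; maximin = -6.
Column maxima: L → -6, R → 3; minimax = -6.
maximin = minimax = -6, so a saddle point exists.

Yes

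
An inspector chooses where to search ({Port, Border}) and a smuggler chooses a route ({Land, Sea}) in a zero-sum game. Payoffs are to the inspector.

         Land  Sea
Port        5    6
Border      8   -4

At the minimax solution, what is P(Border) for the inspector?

1/13

Row minima: Port → 5, Border → -4; maximin = 5.
Column maxima: Land → 8, Sea → 6; minimax = 6.
5 ≠ 6, so there is no saddle point; optimal play is mixed.
Let the inspector play Port with probability p. Expected payoff against Land: 5p + 8(1−p) = −3p + 8; against Sea: 6p + (-4)(1−p) = 10p − 4.
Setting these equal: −3p + 8 = 10p − 4 ⇒ −13p = -12 ⇒ p = 12/13, and the value is (-3)·(12/13) + 8 = 68/13.
For the smuggler: with q = P(Land), equating Port's and Border's payoffs gives −q + 6 = 12q − 4 ⇒ q = 10/13.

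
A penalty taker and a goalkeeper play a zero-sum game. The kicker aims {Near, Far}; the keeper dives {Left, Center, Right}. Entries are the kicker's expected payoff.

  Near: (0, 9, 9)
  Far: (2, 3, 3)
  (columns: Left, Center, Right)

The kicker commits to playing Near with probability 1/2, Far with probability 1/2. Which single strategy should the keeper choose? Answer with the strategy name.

If the keeper plays Left, the kicker's expected payoff is (1/2)·0 + (1/2)·2 = 1.
If the keeper plays Center, the kicker's expected payoff is (1/2)·9 + (1/2)·3 = 6.
If the keeper plays Right, the kicker's expected payoff is (1/2)·9 + (1/2)·3 = 6.
The keeper minimizes the kicker's payoff; the smallest is 1, so the best response is Left.

Left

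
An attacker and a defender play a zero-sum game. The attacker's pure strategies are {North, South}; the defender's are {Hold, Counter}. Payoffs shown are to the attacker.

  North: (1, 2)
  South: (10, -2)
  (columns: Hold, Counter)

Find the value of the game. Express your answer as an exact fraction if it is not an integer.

22/13

Row minima: North → 1, South → -2; maximin = 1.
Column maxima: Hold → 10, Counter → 2; minimax = 2.
1 ≠ 2, so there is no saddle point; optimal play is mixed.
Let the attacker play North with probability p. Expected payoff against Hold: 1p + 10(1−p) = −9p + 10; against Counter: 2p + (-2)(1−p) = 4p − 2.
Setting these equal: −9p + 10 = 4p − 2 ⇒ −13p = -12 ⇒ p = 12/13, and the value is (-9)·(12/13) + 10 = 22/13.
For the defender: with q = P(Hold), equating North's and South's payoffs gives −q + 2 = 12q − 2 ⇒ q = 4/13.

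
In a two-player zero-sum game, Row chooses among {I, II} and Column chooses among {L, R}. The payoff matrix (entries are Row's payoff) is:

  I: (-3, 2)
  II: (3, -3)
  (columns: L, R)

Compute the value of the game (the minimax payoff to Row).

-3/11

Row minima: I → -3, II → -3; maximin = -3.
Column maxima: L → 3, R → 2; minimax = 2.
-3 ≠ 2, so there is no saddle point; optimal play is mixed.
Let Row play I with probability p. Expected payoff against L: (-3)p + 3(1−p) = −6p + 3; against R: 2p + (-3)(1−p) = 5p − 3.
Setting these equal: −6p + 3 = 5p − 3 ⇒ −11p = -6 ⇒ p = 6/11, and the value is (-6)·(6/11) + 3 = -3/11.
For Column: with q = P(L), equating I's and II's payoffs gives −5q + 2 = 6q − 3 ⇒ q = 5/11.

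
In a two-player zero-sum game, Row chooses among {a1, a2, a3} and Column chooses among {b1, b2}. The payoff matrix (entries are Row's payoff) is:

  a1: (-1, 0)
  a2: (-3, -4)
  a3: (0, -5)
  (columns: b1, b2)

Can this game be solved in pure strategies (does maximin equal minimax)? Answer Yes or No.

No

Row minima: a1 → -1, a2 → -4, a3 → -5; maximin = -1.
Column maxima: b1 → 0, b2 → 0; minimax = 0.
-1 ≠ 0, so no pure-strategy equilibrium exists.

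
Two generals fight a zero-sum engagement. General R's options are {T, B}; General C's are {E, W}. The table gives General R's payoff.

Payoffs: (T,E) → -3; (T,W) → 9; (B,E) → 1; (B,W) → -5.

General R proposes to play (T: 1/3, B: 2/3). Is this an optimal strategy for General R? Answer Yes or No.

Yes

Against E this mix gives (1/3)·(-3) + (2/3)·1 = -1/3.
Against W this mix gives (1/3)·9 + (2/3)·(-5) = -1/3.
All of General C's active replies (E, W) yield -1/3, and no column does worse for General R. The mix makes General C indifferent and guarantees -1/3, so it is optimal.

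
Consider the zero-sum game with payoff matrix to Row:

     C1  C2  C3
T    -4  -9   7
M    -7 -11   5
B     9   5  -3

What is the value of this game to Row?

Row minima: T → -9, M → -11, B → -3; maximin = -3.
Column maxima: C1 → 9, C2 → 5, C3 → 7; minimax = 5.
-3 ≠ 5, so there is no saddle point; optimal play is mixed.
M is strictly dominated by T, so Row never plays it.
C1 is strictly dominated by C2 (it gives Row strictly more in every row), so Column never plays it.
On the remaining 2×2 (T, B vs C2, C3):
Let Row play T with probability p. Expected payoff against C2: (-9)p + 5(1−p) = −14p + 5; against C3: 7p + (-3)(1−p) = 10p − 3.
Setting these equal: −14p + 5 = 10p − 3 ⇒ −24p = -8 ⇒ p = 1/3, and the value is (-14)·(1/3) + 5 = 1/3.
For Column: with q = P(C2), equating T's and B's payoffs gives −16q + 7 = 8q − 3 ⇒ q = 5/12.

1/3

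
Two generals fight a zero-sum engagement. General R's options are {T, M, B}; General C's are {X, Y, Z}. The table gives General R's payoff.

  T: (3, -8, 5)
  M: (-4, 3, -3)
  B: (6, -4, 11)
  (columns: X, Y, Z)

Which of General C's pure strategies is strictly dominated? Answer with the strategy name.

Z

X holds General R's payoff strictly below Z in every row: 3 < 5, -4 < -3, 6 < 11.
So Z is strictly dominated for General C.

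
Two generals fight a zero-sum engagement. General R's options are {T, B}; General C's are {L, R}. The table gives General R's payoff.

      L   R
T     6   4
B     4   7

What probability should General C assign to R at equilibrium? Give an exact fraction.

2/5

Row minima: T → 4, B → 4; maximin = 4.
Column maxima: L → 6, R → 7; minimax = 6.
4 ≠ 6, so there is no saddle point; optimal play is mixed.
Let General R play T with probability p. Expected payoff against L: 6p + 4(1−p) = 2p + 4; against R: 4p + 7(1−p) = −3p + 7.
Setting these equal: 2p + 4 = −3p + 7 ⇒ 5p = 3 ⇒ p = 3/5, and the value is (2)·(3/5) + 4 = 26/5.
For General C: with q = P(L), equating T's and B's payoffs gives 2q + 4 = −3q + 7 ⇒ q = 3/5.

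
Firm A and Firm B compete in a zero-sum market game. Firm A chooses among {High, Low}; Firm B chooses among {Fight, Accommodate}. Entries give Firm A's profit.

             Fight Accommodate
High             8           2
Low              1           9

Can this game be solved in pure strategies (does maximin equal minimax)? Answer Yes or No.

No

Row minima: High → 2, Low → 1; maximin = 2.
Column maxima: Fight → 8, Accommodate → 9; minimax = 8.
2 ≠ 8, so no pure-strategy equilibrium exists.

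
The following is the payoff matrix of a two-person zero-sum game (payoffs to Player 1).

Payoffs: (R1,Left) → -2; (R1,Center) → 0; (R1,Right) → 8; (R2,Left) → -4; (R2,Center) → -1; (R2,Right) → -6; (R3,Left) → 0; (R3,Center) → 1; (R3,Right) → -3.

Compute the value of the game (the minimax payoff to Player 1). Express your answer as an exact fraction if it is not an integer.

Row minima: R1 → -2, R2 → -6, R3 → -3; maximin = -2.
Column maxima: Left → 0, Center → 1, Right → 8; minimax = 0.
-2 ≠ 0, so there is no saddle point; optimal play is mixed.
R2 is strictly dominated by R1, so Player 1 never plays it.
Center is strictly dominated by Left (it gives Player 1 strictly more in every row), so Player 2 never plays it.
On the remaining 2×2 (R1, R3 vs Left, Right):
Let Player 1 play R1 with probability p. Expected payoff against Left: (-2)p + 0(1−p) = −2p; against Right: 8p + (-3)(1−p) = 11p − 3.
Setting these equal: −2p = 11p − 3 ⇒ −13p = -3 ⇒ p = 3/13, and the value is (-2)·(3/13) = -6/13.
For Player 2: with q = P(Left), equating R1's and R3's payoffs gives −10q + 8 = 3q − 3 ⇒ q = 11/13.

-6/13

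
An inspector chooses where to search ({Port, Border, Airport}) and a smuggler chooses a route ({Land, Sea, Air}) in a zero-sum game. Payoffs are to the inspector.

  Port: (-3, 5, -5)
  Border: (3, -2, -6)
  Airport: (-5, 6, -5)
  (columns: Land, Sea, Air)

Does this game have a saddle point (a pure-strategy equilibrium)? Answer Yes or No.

Row minima: Port → -5, Border → -6, Airport → -5; maximin = -5.
Column maxima: Land → 3, Sea → 6, Air → -5; minimax = -5.
maximin = minimax = -5, so a saddle point exists.

Yes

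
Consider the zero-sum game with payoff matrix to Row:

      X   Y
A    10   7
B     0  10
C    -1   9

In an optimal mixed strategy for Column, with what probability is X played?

Row minima: A → 7, B → 0, C → -1; maximin = 7.
Column maxima: X → 10, Y → 10; minimax = 10.
7 ≠ 10, so there is no saddle point; optimal play is mixed.
C is strictly dominated by B, so Row never plays it.
On the remaining 2×2 (A, B vs X, Y):
Let Row play A with probability p. Expected payoff against X: 10p + 0(1−p) = 10p; against Y: 7p + 10(1−p) = −3p + 10.
Setting these equal: 10p = −3p + 10 ⇒ 13p = 10 ⇒ p = 10/13, and the value is (10)·(10/13) = 100/13.
For Column: with q = P(X), equating A's and B's payoffs gives 3q + 7 = −10q + 10 ⇒ q = 3/13.

3/13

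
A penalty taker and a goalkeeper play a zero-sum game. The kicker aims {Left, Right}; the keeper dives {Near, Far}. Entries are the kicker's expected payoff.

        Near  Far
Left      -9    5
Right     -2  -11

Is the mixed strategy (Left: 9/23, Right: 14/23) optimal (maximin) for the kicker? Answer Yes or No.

Against Near this mix gives (9/23)·(-9) + (14/23)·(-2) = -109/23.
Against Far this mix gives (9/23)·5 + (14/23)·(-11) = -109/23.
All of the keeper's active replies (Near, Far) yield -109/23, and no column does worse for the kicker. The mix makes the keeper indifferent and guarantees -109/23, so it is optimal.

Yes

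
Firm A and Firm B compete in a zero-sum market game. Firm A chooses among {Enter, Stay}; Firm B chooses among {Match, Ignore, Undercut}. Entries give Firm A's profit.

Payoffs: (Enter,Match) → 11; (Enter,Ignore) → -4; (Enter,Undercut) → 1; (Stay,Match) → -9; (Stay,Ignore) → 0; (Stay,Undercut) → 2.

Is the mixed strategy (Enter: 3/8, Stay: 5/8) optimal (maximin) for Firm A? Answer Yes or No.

Yes

Against Match this mix gives (3/8)·11 + (5/8)·(-9) = -3/2.
Against Ignore this mix gives (3/8)·(-4) + (5/8)·0 = -3/2.
Against Undercut this mix gives (3/8)·1 + (5/8)·2 = 13/8.
All of Firm B's active replies (Match, Ignore) yield -3/2, and no column does worse for Firm A. The mix makes Firm B indifferent and guarantees -3/2, so it is optimal.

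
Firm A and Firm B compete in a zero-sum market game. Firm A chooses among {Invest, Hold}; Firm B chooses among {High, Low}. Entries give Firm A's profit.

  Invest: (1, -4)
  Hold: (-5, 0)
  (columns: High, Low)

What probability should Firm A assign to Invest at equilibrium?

1/2

Row minima: Invest → -4, Hold → -5; maximin = -4.
Column maxima: High → 1, Low → 0; minimax = 0.
-4 ≠ 0, so there is no saddle point; optimal play is mixed.
Let Firm A play Invest with probability p. Expected payoff against High: 1p + (-5)(1−p) = 6p − 5; against Low: (-4)p + 0(1−p) = −4p.
Setting these equal: 6p − 5 = −4p ⇒ 10p = 5 ⇒ p = 1/2, and the value is (6)·(1/2) − 5 = -2.
For Firm B: with q = P(High), equating Invest's and Hold's payoffs gives 5q − 4 = −5q ⇒ q = 2/5.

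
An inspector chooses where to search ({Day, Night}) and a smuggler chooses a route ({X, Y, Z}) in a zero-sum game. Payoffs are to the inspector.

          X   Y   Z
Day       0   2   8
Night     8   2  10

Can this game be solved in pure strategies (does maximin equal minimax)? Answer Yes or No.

Row minima: Day → 0, Night → 2; maximin = 2.
Column maxima: X → 8, Y → 2, Z → 10; minimax = 2.
maximin = minimax = 2, so a saddle point exists.

Yes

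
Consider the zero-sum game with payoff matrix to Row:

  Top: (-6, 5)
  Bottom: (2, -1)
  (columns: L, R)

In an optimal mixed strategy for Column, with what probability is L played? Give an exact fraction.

3/7

Row minima: Top → -6, Bottom → -1; maximin = -1.
Column maxima: L → 2, R → 5; minimax = 2.
-1 ≠ 2, so there is no saddle point; optimal play is mixed.
Let Row play Top with probability p. Expected payoff against L: (-6)p + 2(1−p) = −8p + 2; against R: 5p + (-1)(1−p) = 6p − 1.
Setting these equal: −8p + 2 = 6p − 1 ⇒ −14p = -3 ⇒ p = 3/14, and the value is (-8)·(3/14) + 2 = 2/7.
For Column: with q = P(L), equating Top's and Bottom's payoffs gives −11q + 5 = 3q − 1 ⇒ q = 3/7.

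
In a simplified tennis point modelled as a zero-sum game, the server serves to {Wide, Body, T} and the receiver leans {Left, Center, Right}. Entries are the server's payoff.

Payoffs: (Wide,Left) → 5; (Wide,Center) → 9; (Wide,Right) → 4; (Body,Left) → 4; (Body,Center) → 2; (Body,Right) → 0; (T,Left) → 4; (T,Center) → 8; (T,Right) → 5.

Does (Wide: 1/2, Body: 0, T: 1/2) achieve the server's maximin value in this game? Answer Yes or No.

Against Left this mix gives (1/2)·5 + (1/2)·4 = 9/2.
Against Center this mix gives (1/2)·9 + (1/2)·8 = 17/2.
Against Right this mix gives (1/2)·4 + (1/2)·5 = 9/2.
All of the receiver's active replies (Left, Right) yield 9/2, and no column does worse for the server. The mix makes the receiver indifferent and guarantees 9/2, so it is optimal.

Yes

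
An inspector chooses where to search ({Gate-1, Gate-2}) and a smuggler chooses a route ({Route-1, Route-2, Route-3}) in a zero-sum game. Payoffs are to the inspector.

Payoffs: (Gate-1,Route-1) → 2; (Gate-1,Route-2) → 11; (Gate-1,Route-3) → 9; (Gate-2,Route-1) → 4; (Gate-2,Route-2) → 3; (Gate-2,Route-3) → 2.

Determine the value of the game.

32/9

Row minima: Gate-1 → 2, Gate-2 → 2; maximin = 2.
Column maxima: Route-1 → 4, Route-2 → 11, Route-3 → 9; minimax = 4.
2 ≠ 4, so there is no saddle point; optimal play is mixed.
Route-2 is strictly dominated by Route-3 (it gives the inspector strictly more in every row), so the smuggler never plays it.
On the remaining 2×2 (Gate-1, Gate-2 vs Route-1, Route-3):
Let the inspector play Gate-1 with probability p. Expected payoff against Route-1: 2p + 4(1−p) = −2p + 4; against Route-3: 9p + 2(1−p) = 7p + 2.
Setting these equal: −2p + 4 = 7p + 2 ⇒ −9p = -2 ⇒ p = 2/9, and the value is (-2)·(2/9) + 4 = 32/9.
For the smuggler: with q = P(Route-1), equating Gate-1's and Gate-2's payoffs gives −7q + 9 = 2q + 2 ⇒ q = 7/9.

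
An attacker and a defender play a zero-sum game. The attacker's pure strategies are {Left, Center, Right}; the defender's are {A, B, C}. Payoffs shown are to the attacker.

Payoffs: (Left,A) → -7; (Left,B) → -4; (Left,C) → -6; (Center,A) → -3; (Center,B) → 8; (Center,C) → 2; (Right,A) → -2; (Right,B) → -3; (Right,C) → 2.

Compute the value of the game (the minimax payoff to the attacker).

-25/12

Row minima: Left → -7, Center → -3, Right → -3; maximin = -3.
Column maxima: A → -2, B → 8, C → 2; minimax = -2.
-3 ≠ -2, so there is no saddle point; optimal play is mixed.
Left is strictly dominated by Center, so the attacker never plays it.
C is strictly dominated by A (it gives the attacker strictly more in every row), so the defender never plays it.
On the remaining 2×2 (Center, Right vs A, B):
Let the attacker play Center with probability p. Expected payoff against A: (-3)p + (-2)(1−p) = −p − 2; against B: 8p + (-3)(1−p) = 11p − 3.
Setting these equal: −p − 2 = 11p − 3 ⇒ −12p = -1 ⇒ p = 1/12, and the value is (-1)·(1/12) − 2 = -25/12.
For the defender: with q = P(A), equating Center's and Right's payoffs gives −11q + 8 = q − 3 ⇒ q = 11/12.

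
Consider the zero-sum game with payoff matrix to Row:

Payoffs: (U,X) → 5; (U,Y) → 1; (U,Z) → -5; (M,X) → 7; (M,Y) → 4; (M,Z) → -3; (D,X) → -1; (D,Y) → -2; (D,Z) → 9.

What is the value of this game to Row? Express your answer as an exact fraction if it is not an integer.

5/3

Row minima: U → -5, M → -3, D → -2; maximin = -2.
Column maxima: X → 7, Y → 4, Z → 9; minimax = 4.
-2 ≠ 4, so there is no saddle point; optimal play is mixed.
U is strictly dominated by M, so Row never plays it.
X is strictly dominated by Y (it gives Row strictly more in every row), so Column never plays it.
On the remaining 2×2 (M, D vs Y, Z):
Let Row play M with probability p. Expected payoff against Y: 4p + (-2)(1−p) = 6p − 2; against Z: (-3)p + 9(1−p) = −12p + 9.
Setting these equal: 6p − 2 = −12p + 9 ⇒ 18p = 11 ⇒ p = 11/18, and the value is (6)·(11/18) − 2 = 5/3.
For Column: with q = P(Y), equating M's and D's payoffs gives 7q − 3 = −11q + 9 ⇒ q = 2/3.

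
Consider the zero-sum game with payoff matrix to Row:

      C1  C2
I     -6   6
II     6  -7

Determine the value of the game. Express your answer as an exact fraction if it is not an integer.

Row minima: I → -6, II → -7; maximin = -6.
Column maxima: C1 → 6, C2 → 6; minimax = 6.
-6 ≠ 6, so there is no saddle point; optimal play is mixed.
Let Row play I with probability p. Expected payoff against C1: (-6)p + 6(1−p) = −12p + 6; against C2: 6p + (-7)(1−p) = 13p − 7.
Setting these equal: −12p + 6 = 13p − 7 ⇒ −25p = -13 ⇒ p = 13/25, and the value is (-12)·(13/25) + 6 = -6/25.
For Column: with q = P(C1), equating I's and II's payoffs gives −12q + 6 = 13q − 7 ⇒ q = 13/25.

-6/25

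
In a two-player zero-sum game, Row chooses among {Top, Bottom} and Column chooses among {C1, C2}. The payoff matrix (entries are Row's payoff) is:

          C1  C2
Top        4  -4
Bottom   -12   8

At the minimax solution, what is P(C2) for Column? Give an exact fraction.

Row minima: Top → -4, Bottom → -12; maximin = -4.
Column maxima: C1 → 4, C2 → 8; minimax = 4.
-4 ≠ 4, so there is no saddle point; optimal play is mixed.
Let Row play Top with probability p. Expected payoff against C1: 4p + (-12)(1−p) = 16p − 12; against C2: (-4)p + 8(1−p) = −12p + 8.
Setting these equal: 16p − 12 = −12p + 8 ⇒ 28p = 20 ⇒ p = 5/7, and the value is (16)·(5/7) − 12 = -4/7.
For Column: with q = P(C1), equating Top's and Bottom's payoffs gives 8q − 4 = −20q + 8 ⇒ q = 3/7.

4/7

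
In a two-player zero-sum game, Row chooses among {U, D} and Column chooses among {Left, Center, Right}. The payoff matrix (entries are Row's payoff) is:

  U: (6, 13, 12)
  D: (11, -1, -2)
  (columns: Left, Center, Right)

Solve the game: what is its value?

144/19

Row minima: U → 6, D → -2; maximin = 6.
Column maxima: Left → 11, Center → 13, Right → 12; minimax = 11.
6 ≠ 11, so there is no saddle point; optimal play is mixed.
Center is strictly dominated by Right (it gives Row strictly more in every row), so Column never plays it.
On the remaining 2×2 (U, D vs Left, Right):
Let Row play U with probability p. Expected payoff against Left: 6p + 11(1−p) = −5p + 11; against Right: 12p + (-2)(1−p) = 14p − 2.
Setting these equal: −5p + 11 = 14p − 2 ⇒ −19p = -13 ⇒ p = 13/19, and the value is (-5)·(13/19) + 11 = 144/19.
For Column: with q = P(Left), equating U's and D's payoffs gives −6q + 12 = 13q − 2 ⇒ q = 14/19.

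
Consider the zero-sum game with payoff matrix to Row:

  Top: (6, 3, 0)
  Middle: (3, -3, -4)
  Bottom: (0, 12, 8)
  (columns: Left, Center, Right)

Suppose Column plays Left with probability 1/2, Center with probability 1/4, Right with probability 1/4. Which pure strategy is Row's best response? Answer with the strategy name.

Expected payoff of Top: (1/2)·6 + (1/4)·3 + (1/4)·0 = 15/4.
Expected payoff of Middle: (1/2)·3 + (1/4)·(-3) + (1/4)·(-4) = -1/4.
Expected payoff of Bottom: (1/2)·0 + (1/4)·12 + (1/4)·8 = 5.
The largest is 5, so Row's best response is Bottom.

Bottom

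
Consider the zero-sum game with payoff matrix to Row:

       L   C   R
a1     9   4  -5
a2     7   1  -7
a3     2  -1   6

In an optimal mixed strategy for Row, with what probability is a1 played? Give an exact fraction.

7/16

Row minima: a1 → -5, a2 → -7, a3 → -1; maximin = -1.
Column maxima: L → 9, C → 4, R → 6; minimax = 4.
-1 ≠ 4, so there is no saddle point; optimal play is mixed.
a2 is strictly dominated by a1, so Row never plays it.
L is strictly dominated by C (it gives Row strictly more in every row), so Column never plays it.
On the remaining 2×2 (a1, a3 vs C, R):
Let Row play a1 with probability p. Expected payoff against C: 4p + (-1)(1−p) = 5p − 1; against R: (-5)p + 6(1−p) = −11p + 6.
Setting these equal: 5p − 1 = −11p + 6 ⇒ 16p = 7 ⇒ p = 7/16, and the value is (5)·(7/16) − 1 = 19/16.
For Column: with q = P(C), equating a1's and a3's payoffs gives 9q − 5 = −7q + 6 ⇒ q = 11/16.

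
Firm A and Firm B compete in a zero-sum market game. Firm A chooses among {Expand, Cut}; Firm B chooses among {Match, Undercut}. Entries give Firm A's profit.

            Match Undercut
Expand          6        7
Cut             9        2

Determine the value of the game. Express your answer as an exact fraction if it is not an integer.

Row minima: Expand → 6, Cut → 2; maximin = 6.
Column maxima: Match → 9, Undercut → 7; minimax = 7.
6 ≠ 7, so there is no saddle point; optimal play is mixed.
Let Firm A play Expand with probability p. Expected payoff against Match: 6p + 9(1−p) = −3p + 9; against Undercut: 7p + 2(1−p) = 5p + 2.
Setting these equal: −3p + 9 = 5p + 2 ⇒ −8p = -7 ⇒ p = 7/8, and the value is (-3)·(7/8) + 9 = 51/8.
For Firm B: with q = P(Match), equating Expand's and Cut's payoffs gives −q + 7 = 7q + 2 ⇒ q = 5/8.

51/8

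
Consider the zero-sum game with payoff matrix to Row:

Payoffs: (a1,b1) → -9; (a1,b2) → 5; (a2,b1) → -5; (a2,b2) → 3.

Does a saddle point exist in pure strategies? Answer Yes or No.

Yes

Row minima: a1 → -9, a2 → -5; maximin = -5.
Column maxima: b1 → -5, b2 → 5; minimax = -5.
maximin = minimax = -5, so a saddle point exists.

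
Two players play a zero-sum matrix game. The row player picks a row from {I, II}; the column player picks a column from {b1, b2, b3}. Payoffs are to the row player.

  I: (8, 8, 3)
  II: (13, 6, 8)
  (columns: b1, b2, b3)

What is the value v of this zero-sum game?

Row minima: I → 3, II → 6; maximin = 6.
Column maxima: b1 → 13, b2 → 8, b3 → 8; minimax = 8.
6 ≠ 8, so there is no saddle point; optimal play is mixed.
b1 is strictly dominated by b3 (it gives the row player strictly more in every row), so the column player never plays it.
On the remaining 2×2 (I, II vs b2, b3):
Let the row player play I with probability p. Expected payoff against b2: 8p + 6(1−p) = 2p + 6; against b3: 3p + 8(1−p) = −5p + 8.
Setting these equal: 2p + 6 = −5p + 8 ⇒ 7p = 2 ⇒ p = 2/7, and the value is (2)·(2/7) + 6 = 46/7.
For the column player: with q = P(b2), equating I's and II's payoffs gives 5q + 3 = −2q + 8 ⇒ q = 5/7.

46/7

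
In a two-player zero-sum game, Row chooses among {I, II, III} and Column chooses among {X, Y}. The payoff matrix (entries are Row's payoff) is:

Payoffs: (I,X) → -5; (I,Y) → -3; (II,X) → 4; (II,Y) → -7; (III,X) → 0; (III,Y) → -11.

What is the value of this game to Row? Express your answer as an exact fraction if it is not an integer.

-47/13

Row minima: I → -5, II → -7, III → -11; maximin = -5.
Column maxima: X → 4, Y → -3; minimax = -3.
-5 ≠ -3, so there is no saddle point; optimal play is mixed.
III is strictly dominated by II, so Row never plays it.
On the remaining 2×2 (I, II vs X, Y):
Let Row play I with probability p. Expected payoff against X: (-5)p + 4(1−p) = −9p + 4; against Y: (-3)p + (-7)(1−p) = 4p − 7.
Setting these equal: −9p + 4 = 4p − 7 ⇒ −13p = -11 ⇒ p = 11/13, and the value is (-9)·(11/13) + 4 = -47/13.
For Column: with q = P(X), equating I's and II's payoffs gives −2q − 3 = 11q − 7 ⇒ q = 4/13.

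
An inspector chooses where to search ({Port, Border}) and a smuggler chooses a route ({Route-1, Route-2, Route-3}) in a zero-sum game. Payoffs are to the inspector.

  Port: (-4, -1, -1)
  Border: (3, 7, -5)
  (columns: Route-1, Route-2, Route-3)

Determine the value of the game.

Row minima: Port → -4, Border → -5; maximin = -4.
Column maxima: Route-1 → 3, Route-2 → 7, Route-3 → -1; minimax = -1.
-4 ≠ -1, so there is no saddle point; optimal play is mixed.
Route-2 is strictly dominated by Route-1 (it gives the inspector strictly more in every row), so the smuggler never plays it.
On the remaining 2×2 (Port, Border vs Route-1, Route-3):
Let the inspector play Port with probability p. Expected payoff against Route-1: (-4)p + 3(1−p) = −7p + 3; against Route-3: (-1)p + (-5)(1−p) = 4p − 5.
Setting these equal: −7p + 3 = 4p − 5 ⇒ −11p = -8 ⇒ p = 8/11, and the value is (-7)·(8/11) + 3 = -23/11.
For the smuggler: with q = P(Route-1), equating Port's and Border's payoffs gives −3q − 1 = 8q − 5 ⇒ q = 4/11.

-23/11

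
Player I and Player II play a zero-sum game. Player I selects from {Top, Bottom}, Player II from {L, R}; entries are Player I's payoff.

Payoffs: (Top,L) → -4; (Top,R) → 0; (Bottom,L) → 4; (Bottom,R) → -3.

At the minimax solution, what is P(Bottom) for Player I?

Row minima: Top → -4, Bottom → -3; maximin = -3.
Column maxima: L → 4, R → 0; minimax = 0.
-3 ≠ 0, so there is no saddle point; optimal play is mixed.
Let Player I play Top with probability p. Expected payoff against L: (-4)p + 4(1−p) = −8p + 4; against R: 0p + (-3)(1−p) = 3p − 3.
Setting these equal: −8p + 4 = 3p − 3 ⇒ −11p = -7 ⇒ p = 7/11, and the value is (-8)·(7/11) + 4 = -12/11.
For Player II: with q = P(L), equating Top's and Bottom's payoffs gives −4q = 7q − 3 ⇒ q = 3/11.

4/11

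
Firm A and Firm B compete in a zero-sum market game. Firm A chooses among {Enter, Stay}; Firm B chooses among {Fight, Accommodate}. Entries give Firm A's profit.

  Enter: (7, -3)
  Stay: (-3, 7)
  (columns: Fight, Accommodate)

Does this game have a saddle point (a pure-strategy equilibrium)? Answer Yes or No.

No

Row minima: Enter → -3, Stay → -3; maximin = -3.
Column maxima: Fight → 7, Accommodate → 7; minimax = 7.
-3 ≠ 7, so no pure-strategy equilibrium exists.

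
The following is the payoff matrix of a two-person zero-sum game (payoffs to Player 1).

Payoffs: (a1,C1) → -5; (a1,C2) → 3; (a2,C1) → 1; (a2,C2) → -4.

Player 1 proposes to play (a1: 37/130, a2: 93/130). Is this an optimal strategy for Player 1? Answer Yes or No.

Against C1 this mix gives (37/130)·(-5) + (93/130)·1 = -46/65.
Against C2 this mix gives (37/130)·3 + (93/130)·(-4) = -261/130.
Player 2 will play C2, holding Player 1 to -261/130. Shifting weight toward the row that does better against C2 would raise this floor (the equalizing mix achieves -17/13 against both C2 and C1), so the proposed strategy is not optimal.

No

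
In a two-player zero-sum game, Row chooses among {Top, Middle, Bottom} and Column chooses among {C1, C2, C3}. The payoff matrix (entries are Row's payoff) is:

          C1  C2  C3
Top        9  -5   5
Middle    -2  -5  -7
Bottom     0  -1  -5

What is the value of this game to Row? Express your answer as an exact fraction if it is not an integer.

Row minima: Top → -5, Middle → -7, Bottom → -5; maximin = -5.
Column maxima: C1 → 9, C2 → -1, C3 → 5; minimax = -1.
-5 ≠ -1, so there is no saddle point; optimal play is mixed.
Middle is strictly dominated by Bottom, so Row never plays it.
C1 is strictly dominated by C2 (it gives Row strictly more in every row), so Column never plays it.
On the remaining 2×2 (Top, Bottom vs C2, C3):
Let Row play Top with probability p. Expected payoff against C2: (-5)p + (-1)(1−p) = −4p − 1; against C3: 5p + (-5)(1−p) = 10p − 5.
Setting these equal: −4p − 1 = 10p − 5 ⇒ −14p = -4 ⇒ p = 2/7, and the value is (-4)·(2/7) − 1 = -15/7.
For Column: with q = P(C2), equating Top's and Bottom's payoffs gives −10q + 5 = 4q − 5 ⇒ q = 5/7.

-15/7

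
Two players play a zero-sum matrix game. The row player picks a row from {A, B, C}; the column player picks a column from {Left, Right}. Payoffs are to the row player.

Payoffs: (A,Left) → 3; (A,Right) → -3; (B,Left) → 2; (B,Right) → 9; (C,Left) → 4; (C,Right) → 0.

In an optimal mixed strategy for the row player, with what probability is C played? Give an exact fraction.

Row minima: A → -3, B → 2, C → 0; maximin = 2.
Column maxima: Left → 4, Right → 9; minimax = 4.
2 ≠ 4, so there is no saddle point; optimal play is mixed.
A is strictly dominated by C, so the row player never plays it.
On the remaining 2×2 (B, C vs Left, Right):
Let the row player play B with probability p. Expected payoff against Left: 2p + 4(1−p) = −2p + 4; against Right: 9p + 0(1−p) = 9p.
Setting these equal: −2p + 4 = 9p ⇒ −11p = -4 ⇒ p = 4/11, and the value is (-2)·(4/11) + 4 = 36/11.
For the column player: with q = P(Left), equating B's and C's payoffs gives −7q + 9 = 4q ⇒ q = 9/11.

7/11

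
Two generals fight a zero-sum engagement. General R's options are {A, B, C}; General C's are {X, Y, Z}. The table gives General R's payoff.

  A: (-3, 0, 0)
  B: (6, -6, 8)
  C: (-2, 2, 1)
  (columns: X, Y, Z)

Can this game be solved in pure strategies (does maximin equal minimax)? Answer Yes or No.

Row minima: A → -3, B → -6, C → -2; maximin = -2.
Column maxima: X → 6, Y → 2, Z → 8; minimax = 2.
-2 ≠ 2, so no pure-strategy equilibrium exists.

No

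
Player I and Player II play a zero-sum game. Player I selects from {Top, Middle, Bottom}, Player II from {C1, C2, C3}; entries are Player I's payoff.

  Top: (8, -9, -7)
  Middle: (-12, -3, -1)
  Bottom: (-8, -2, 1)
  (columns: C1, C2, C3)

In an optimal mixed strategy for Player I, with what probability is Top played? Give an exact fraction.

6/23

Row minima: Top → -9, Middle → -12, Bottom → -8; maximin = -8.
Column maxima: C1 → 8, C2 → -2, C3 → 1; minimax = -2.
-8 ≠ -2, so there is no saddle point; optimal play is mixed.
Middle is strictly dominated by Bottom, so Player I never plays it.
C3 is strictly dominated by C2 (it gives Player I strictly more in every row), so Player II never plays it.
On the remaining 2×2 (Top, Bottom vs C1, C2):
Let Player I play Top with probability p. Expected payoff against C1: 8p + (-8)(1−p) = 16p − 8; against C2: (-9)p + (-2)(1−p) = −7p − 2.
Setting these equal: 16p − 8 = −7p − 2 ⇒ 23p = 6 ⇒ p = 6/23, and the value is (16)·(6/23) − 8 = -88/23.
For Player II: with q = P(C1), equating Top's and Bottom's payoffs gives 17q − 9 = −6q − 2 ⇒ q = 7/23.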